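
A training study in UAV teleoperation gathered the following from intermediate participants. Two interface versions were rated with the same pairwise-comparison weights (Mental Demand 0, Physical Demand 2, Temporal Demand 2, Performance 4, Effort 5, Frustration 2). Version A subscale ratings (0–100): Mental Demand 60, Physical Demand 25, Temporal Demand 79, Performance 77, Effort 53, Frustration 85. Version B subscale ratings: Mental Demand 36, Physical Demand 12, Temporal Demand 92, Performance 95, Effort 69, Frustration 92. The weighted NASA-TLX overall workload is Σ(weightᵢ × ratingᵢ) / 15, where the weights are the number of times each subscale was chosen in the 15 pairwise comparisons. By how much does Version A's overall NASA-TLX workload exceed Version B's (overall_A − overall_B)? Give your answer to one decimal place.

-11.1

Version A weighted sum = 0·60 + 2·25 + 2·79 + 4·77 + 5·53 + 2·85 = 0 + 50 + 158 + 308 + 265 + 170 = 951; overall_A = 951/15 = 63.4000.
Version B weighted sum = 0·36 + 2·12 + 2·92 + 4·95 + 5·69 + 2·92 = 0 + 24 + 184 + 380 + 345 + 184 = 1117; overall_B = 1117/15 = 74.4667.
Difference = 63.4000 − 74.4667 = -11.0667 ≈ -11.1.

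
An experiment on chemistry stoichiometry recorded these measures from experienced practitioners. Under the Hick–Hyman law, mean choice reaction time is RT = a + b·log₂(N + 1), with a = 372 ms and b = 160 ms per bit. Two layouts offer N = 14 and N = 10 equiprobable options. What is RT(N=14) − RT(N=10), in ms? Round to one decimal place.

RT(14) = 372 + 160·log₂(15) = 372 + 160·3.9069 = 997.1040 ms.
RT(10) = 372 + 160·log₂(11) = 372 + 160·3.4594 = 925.5040 ms.
Difference = 997.1040 − 925.5040 = 71.6000 ≈ 71.6 ms.

71.6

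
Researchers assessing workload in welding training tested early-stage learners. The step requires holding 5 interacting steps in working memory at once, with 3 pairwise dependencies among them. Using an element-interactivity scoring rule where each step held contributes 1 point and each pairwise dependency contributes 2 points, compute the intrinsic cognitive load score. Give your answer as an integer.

11

Element contribution: 5 × 1 = 5.
Interaction contribution: 3 × 2 = 6.
Intrinsic load = 5 + 6 = 11.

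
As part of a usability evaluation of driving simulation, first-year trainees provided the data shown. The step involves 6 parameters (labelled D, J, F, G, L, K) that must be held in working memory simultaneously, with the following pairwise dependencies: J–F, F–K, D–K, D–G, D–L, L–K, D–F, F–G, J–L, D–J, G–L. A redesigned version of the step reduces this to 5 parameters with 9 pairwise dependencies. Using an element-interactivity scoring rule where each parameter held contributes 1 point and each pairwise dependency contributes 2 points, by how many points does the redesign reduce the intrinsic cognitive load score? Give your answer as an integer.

Original: 6 × 1 + 11 × 2 = 6 + 22 = 28.
Redesigned: 5 × 1 + 9 × 2 = 5 + 18 = 23.
Reduction = 28 − 23 = 5.

5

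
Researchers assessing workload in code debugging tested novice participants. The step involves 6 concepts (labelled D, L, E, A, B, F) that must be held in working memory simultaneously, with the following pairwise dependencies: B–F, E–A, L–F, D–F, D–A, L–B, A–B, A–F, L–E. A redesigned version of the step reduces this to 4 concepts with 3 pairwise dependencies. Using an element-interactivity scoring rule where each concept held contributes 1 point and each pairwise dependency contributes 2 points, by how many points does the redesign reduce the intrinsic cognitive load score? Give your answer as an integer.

Original: 6 × 1 + 9 × 2 = 6 + 18 = 24.
Redesigned: 4 × 1 + 3 × 2 = 4 + 6 = 10.
Reduction = 24 − 10 = 14.

14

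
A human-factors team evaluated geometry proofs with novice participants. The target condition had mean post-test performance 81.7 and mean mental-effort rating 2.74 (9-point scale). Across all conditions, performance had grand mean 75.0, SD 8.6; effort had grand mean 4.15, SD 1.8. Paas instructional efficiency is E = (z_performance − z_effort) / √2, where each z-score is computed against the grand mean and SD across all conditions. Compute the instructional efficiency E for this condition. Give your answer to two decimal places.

z_performance = (81.7 − 75.0) / 8.6 = 6.7000 / 8.6 = 0.7791.
z_effort = (2.74 − 4.15) / 1.8 = -1.4100 / 1.8 = -0.7833.
z_P − z_E = 0.7791 − (-0.7833) = 1.5624.
E = 1.5624 / √2 = 1.5624 / 1.41421 = 1.1048 ≈ 1.10.

1.10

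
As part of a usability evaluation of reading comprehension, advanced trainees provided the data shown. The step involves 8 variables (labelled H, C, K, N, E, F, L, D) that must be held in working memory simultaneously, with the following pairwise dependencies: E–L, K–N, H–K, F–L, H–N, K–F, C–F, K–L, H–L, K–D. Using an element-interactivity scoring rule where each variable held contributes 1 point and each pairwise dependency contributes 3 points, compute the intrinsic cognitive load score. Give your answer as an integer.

38

Count of variables held simultaneously: 8.
Count of pairwise dependencies listed: 10.
Element contribution: 8 × 1 = 8.
Interaction contribution: 10 × 3 = 30.
Intrinsic load = 8 + 30 = 38.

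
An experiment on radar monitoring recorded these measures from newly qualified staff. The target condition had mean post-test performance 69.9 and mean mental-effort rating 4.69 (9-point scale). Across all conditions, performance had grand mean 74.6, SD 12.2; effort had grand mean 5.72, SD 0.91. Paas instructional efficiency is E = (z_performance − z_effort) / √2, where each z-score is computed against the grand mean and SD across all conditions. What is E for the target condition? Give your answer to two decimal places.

z_performance = (69.9 − 74.6) / 12.2 = -4.7000 / 12.2 = -0.3852.
z_effort = (4.69 − 5.72) / 0.91 = -1.0300 / 0.91 = -1.1319.
z_P − z_E = -0.3852 − (-1.1319) = 0.7467.
E = 0.7467 / √2 = 0.7467 / 1.41421 = 0.5280 ≈ 0.53.

0.53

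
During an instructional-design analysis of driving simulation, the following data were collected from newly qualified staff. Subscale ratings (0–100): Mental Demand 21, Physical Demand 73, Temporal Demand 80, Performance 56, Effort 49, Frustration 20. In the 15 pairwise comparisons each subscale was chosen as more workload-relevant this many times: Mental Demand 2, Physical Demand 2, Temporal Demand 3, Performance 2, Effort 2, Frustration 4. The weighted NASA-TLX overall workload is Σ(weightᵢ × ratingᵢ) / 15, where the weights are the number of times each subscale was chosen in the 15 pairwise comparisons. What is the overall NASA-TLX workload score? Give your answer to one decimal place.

47.9

The tallies are the weights (they sum to 15).
Weighted sum = 2·21 + 2·73 + 3·80 + 2·56 + 2·49 + 4·20
            = 42 + 146 + 240 + 112 + 98 + 80 = 718.
Overall workload = 718 / 15 = 47.8667 ≈ 47.9.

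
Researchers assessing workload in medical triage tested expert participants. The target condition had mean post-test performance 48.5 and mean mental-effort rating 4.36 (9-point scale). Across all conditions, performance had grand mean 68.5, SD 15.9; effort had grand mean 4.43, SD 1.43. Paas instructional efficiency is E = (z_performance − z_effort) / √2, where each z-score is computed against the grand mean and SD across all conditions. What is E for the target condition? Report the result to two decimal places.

z_performance = (48.5 − 68.5) / 15.9 = -20.0000 / 15.9 = -1.2579.
z_effort = (4.36 − 4.43) / 1.43 = -0.0700 / 1.43 = -0.0490.
z_P − z_E = -1.2579 − (-0.0490) = -1.2089.
E = -1.2089 / √2 = -1.2089 / 1.41421 = -0.8548 ≈ -0.85.

-0.85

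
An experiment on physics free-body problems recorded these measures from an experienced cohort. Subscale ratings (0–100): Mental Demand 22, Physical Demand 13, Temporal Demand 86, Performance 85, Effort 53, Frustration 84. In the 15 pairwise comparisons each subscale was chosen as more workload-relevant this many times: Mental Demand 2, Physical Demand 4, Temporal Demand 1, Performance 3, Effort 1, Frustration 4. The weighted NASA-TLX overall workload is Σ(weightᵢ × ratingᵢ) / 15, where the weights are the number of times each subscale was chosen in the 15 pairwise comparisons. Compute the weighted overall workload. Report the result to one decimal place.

55.1

The tallies are the weights (they sum to 15).
Weighted sum = 2·22 + 4·13 + 1·86 + 3·85 + 1·53 + 4·84
            = 44 + 52 + 86 + 255 + 53 + 336 = 826.
Overall workload = 826 / 15 = 55.0667 ≈ 55.1.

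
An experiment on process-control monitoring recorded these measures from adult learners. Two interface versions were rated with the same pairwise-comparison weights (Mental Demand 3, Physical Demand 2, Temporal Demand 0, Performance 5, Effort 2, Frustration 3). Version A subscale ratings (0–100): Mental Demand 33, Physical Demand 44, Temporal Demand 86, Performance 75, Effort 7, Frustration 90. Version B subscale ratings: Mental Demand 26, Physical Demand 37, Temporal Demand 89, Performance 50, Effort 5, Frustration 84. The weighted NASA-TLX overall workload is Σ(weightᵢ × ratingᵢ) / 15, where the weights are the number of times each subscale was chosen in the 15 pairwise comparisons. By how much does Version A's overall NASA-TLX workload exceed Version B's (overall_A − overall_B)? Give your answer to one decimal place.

12.1

Version A weighted sum = 3·33 + 2·44 + 0·86 + 5·75 + 2·7 + 3·90 = 99 + 88 + 0 + 375 + 14 + 270 = 846; overall_A = 846/15 = 56.4000.
Version B weighted sum = 3·26 + 2·37 + 0·89 + 5·50 + 2·5 + 3·84 = 78 + 74 + 0 + 250 + 10 + 252 = 664; overall_B = 664/15 = 44.2667.
Difference = 56.4000 − 44.2667 = 12.1333 ≈ 12.1.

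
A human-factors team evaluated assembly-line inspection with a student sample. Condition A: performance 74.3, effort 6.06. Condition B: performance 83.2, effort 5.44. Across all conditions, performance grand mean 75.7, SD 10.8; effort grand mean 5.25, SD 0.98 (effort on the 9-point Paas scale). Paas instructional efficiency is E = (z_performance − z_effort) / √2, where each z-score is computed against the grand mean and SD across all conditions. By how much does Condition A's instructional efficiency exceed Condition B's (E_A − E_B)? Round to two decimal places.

-1.03

Condition A: z_P = (74.3 − 75.7)/10.8 = -0.1296; z_E = (6.06 − 5.25)/0.98 = 0.8265; E_A = (-0.1296 − 0.8265)/√2 = -0.6761.
Condition B: z_P = (83.2 − 75.7)/10.8 = 0.6944; z_E = (5.44 − 5.25)/0.98 = 0.1939; E_B = (0.6944 − 0.1939)/√2 = 0.3539.
E_A − E_B = -0.6761 − 0.3539 = -1.0300 ≈ -1.03.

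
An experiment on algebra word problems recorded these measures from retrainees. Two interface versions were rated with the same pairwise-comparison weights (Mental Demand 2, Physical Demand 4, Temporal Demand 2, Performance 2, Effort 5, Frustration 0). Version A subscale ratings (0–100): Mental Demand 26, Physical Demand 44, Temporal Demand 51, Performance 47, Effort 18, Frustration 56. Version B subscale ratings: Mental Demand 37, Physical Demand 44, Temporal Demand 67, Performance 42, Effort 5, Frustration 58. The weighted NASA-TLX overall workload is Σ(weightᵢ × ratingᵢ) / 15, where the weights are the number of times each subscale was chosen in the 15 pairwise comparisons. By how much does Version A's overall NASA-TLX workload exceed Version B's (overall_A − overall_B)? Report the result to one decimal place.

Version A weighted sum = 2·26 + 4·44 + 2·51 + 2·47 + 5·18 + 0·56 = 52 + 176 + 102 + 94 + 90 + 0 = 514; overall_A = 514/15 = 34.2667.
Version B weighted sum = 2·37 + 4·44 + 2·67 + 2·42 + 5·5 + 0·58 = 74 + 176 + 134 + 84 + 25 + 0 = 493; overall_B = 493/15 = 32.8667.
Difference = 34.2667 − 32.8667 = 1.4000 ≈ 1.4.

1.4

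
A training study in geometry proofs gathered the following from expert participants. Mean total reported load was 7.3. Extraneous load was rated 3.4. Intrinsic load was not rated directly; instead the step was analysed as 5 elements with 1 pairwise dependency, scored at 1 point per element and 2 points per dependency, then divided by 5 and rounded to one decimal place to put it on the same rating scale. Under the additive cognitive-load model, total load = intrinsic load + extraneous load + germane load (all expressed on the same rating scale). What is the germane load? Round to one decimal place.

2.5

Intrinsic (element-interactivity): (5 × 1 + 1 × 2) / 5 = 7 / 5 = 1.4000 → 1.4.
germane load = total − intrinsic − extraneous
             = 7.3 − 1.4 − 3.4 = 2.5.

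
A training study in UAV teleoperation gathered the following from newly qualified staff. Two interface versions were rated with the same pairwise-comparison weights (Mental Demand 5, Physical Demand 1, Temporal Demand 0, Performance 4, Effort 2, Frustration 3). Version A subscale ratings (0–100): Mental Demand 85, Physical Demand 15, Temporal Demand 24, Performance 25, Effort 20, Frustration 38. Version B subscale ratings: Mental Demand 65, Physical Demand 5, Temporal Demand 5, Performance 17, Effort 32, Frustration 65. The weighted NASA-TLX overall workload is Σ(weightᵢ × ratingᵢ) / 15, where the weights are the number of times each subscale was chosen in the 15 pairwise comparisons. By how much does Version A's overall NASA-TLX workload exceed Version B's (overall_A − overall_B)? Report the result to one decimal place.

2.5

Version A weighted sum = 5·85 + 1·15 + 0·24 + 4·25 + 2·20 + 3·38 = 425 + 15 + 0 + 100 + 40 + 114 = 694; overall_A = 694/15 = 46.2667.
Version B weighted sum = 5·65 + 1·5 + 0·5 + 4·17 + 2·32 + 3·65 = 325 + 5 + 0 + 68 + 64 + 195 = 657; overall_B = 657/15 = 43.8000.
Difference = 46.2667 − 43.8000 = 2.4667 ≈ 2.5.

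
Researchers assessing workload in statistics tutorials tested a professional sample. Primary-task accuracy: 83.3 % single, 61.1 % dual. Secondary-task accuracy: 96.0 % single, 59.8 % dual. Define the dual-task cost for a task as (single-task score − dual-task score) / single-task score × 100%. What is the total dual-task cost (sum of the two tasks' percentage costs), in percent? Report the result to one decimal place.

64.4

Primary cost = (83.3 − 61.1) / 83.3 × 100% = 26.6507%.
Secondary cost = (96.0 − 59.8) / 96.0 × 100% = 37.7083%.
Total = 26.6507% + 37.7083% = 64.3590% ≈ 64.4%.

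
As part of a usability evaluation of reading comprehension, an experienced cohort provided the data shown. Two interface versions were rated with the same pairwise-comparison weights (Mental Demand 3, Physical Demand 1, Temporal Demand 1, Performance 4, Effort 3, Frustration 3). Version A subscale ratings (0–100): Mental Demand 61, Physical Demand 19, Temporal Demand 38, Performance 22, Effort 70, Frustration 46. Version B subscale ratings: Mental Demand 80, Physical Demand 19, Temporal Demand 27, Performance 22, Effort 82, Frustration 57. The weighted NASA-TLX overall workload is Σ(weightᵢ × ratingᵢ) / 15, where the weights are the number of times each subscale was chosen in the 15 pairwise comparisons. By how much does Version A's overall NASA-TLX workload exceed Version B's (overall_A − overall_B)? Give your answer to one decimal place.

Version A weighted sum = 3·61 + 1·19 + 1·38 + 4·22 + 3·70 + 3·46 = 183 + 19 + 38 + 88 + 210 + 138 = 676; overall_A = 676/15 = 45.0667.
Version B weighted sum = 3·80 + 1·19 + 1·27 + 4·22 + 3·82 + 3·57 = 240 + 19 + 27 + 88 + 246 + 171 = 791; overall_B = 791/15 = 52.7333.
Difference = 45.0667 − 52.7333 = -7.6666 ≈ -7.7.

-7.7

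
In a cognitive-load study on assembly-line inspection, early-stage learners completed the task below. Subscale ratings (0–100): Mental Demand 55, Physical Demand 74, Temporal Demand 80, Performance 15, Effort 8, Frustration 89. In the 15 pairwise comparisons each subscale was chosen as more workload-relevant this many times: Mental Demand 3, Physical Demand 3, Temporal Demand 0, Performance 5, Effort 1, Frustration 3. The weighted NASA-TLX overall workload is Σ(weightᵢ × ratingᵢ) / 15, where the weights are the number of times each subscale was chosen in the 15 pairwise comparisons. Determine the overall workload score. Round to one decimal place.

The tallies are the weights (they sum to 15).
Weighted sum = 3·55 + 3·74 + 0·80 + 5·15 + 1·8 + 3·89
            = 165 + 222 + 0 + 75 + 8 + 267 = 737.
Overall workload = 737 / 15 = 49.1333 ≈ 49.1.

49.1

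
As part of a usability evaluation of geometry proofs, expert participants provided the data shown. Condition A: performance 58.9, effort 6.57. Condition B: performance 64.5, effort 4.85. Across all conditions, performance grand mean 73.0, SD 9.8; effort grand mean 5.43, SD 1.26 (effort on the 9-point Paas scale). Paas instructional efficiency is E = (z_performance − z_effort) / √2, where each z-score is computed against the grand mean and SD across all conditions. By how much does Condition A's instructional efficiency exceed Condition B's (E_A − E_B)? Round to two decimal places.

-1.37

Condition A: z_P = (58.9 − 73.0)/9.8 = -1.4388; z_E = (6.57 − 5.43)/1.26 = 0.9048; E_A = (-1.4388 − 0.9048)/√2 = -1.6572.
Condition B: z_P = (64.5 − 73.0)/9.8 = -0.8673; z_E = (4.85 − 5.43)/1.26 = -0.4603; E_B = (-0.8673 − (-0.4603))/√2 = -0.2878.
E_A − E_B = -1.6572 − (-0.2878) = -1.3694 ≈ -1.37.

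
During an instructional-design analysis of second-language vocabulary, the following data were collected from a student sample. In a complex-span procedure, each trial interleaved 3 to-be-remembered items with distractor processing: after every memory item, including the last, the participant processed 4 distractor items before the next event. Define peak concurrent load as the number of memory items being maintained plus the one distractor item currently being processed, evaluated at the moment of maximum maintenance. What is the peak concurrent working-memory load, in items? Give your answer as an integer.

Maintenance is greatest during the distractor(s) after memory item 3: all 3 memory items are being held.
One distractor item is concurrently being processed.
Peak concurrent load = 3 + 1 = 4 items.

4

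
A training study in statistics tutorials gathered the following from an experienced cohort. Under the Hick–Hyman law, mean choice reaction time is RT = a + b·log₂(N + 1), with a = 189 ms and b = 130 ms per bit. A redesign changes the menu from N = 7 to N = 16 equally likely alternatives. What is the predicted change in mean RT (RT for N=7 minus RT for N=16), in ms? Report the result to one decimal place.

-141.4

RT(7) = 189 + 130·log₂(8) = 189 + 130·3.0000 = 579.0000 ms.
RT(16) = 189 + 130·log₂(17) = 189 + 130·4.0875 = 720.3750 ms.
Difference = 579.0000 − 720.3750 = -141.3750 ≈ -141.4 ms.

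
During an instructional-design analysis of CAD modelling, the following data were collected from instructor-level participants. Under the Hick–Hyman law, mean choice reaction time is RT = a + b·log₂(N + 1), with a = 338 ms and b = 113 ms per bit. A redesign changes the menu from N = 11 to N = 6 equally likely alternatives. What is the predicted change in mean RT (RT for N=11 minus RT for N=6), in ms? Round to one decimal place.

RT(11) = 338 + 113·log₂(12) = 338 + 113·3.5850 = 743.1050 ms.
RT(6) = 338 + 113·log₂(7) = 338 + 113·2.8074 = 655.2362 ms.
Difference = 743.1050 − 655.2362 = 87.8688 ≈ 87.9 ms.

87.9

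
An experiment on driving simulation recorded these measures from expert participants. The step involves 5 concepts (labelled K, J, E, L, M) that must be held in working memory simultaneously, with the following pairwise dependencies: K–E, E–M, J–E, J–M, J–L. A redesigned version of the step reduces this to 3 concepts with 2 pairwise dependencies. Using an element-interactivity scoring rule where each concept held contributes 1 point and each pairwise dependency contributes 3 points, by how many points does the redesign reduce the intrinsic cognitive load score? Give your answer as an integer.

11

Original: 5 × 1 + 5 × 3 = 5 + 15 = 20.
Redesigned: 3 × 1 + 2 × 3 = 3 + 6 = 9.
Reduction = 20 − 9 = 11.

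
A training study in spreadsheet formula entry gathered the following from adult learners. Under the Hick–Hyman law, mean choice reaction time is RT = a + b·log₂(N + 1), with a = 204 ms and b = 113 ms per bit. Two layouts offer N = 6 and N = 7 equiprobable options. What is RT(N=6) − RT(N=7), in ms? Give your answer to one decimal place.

RT(6) = 204 + 113·log₂(7) = 204 + 113·2.8074 = 521.2362 ms.
RT(7) = 204 + 113·log₂(8) = 204 + 113·3.0000 = 543.0000 ms.
Difference = 521.2362 − 543.0000 = -21.7638 ≈ -21.8 ms.

-21.8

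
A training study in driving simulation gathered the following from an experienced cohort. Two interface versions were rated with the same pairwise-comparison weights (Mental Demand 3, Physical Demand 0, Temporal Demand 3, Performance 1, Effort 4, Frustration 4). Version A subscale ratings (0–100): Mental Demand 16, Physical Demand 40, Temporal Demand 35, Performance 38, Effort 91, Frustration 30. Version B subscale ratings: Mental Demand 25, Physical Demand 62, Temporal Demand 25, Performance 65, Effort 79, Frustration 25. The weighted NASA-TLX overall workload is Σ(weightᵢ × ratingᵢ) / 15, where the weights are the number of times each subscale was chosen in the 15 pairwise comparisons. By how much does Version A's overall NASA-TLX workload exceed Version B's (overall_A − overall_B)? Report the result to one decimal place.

Version A weighted sum = 3·16 + 0·40 + 3·35 + 1·38 + 4·91 + 4·30 = 48 + 0 + 105 + 38 + 364 + 120 = 675; overall_A = 675/15 = 45.0000.
Version B weighted sum = 3·25 + 0·62 + 3·25 + 1·65 + 4·79 + 4·25 = 75 + 0 + 75 + 65 + 316 + 100 = 631; overall_B = 631/15 = 42.0667.
Difference = 45.0000 − 42.0667 = 2.9333 ≈ 2.9.

2.9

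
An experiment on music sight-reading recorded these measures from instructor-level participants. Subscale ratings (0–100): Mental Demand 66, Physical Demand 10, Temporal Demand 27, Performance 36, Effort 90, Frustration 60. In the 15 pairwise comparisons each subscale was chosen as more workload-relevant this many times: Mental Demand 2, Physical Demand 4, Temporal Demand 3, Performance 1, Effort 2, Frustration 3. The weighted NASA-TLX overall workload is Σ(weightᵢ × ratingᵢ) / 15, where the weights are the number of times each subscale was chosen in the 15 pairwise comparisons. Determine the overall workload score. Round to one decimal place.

43.3

The tallies are the weights (they sum to 15).
Weighted sum = 2·66 + 4·10 + 3·27 + 1·36 + 2·90 + 3·60
            = 132 + 40 + 81 + 36 + 180 + 180 = 649.
Overall workload = 649 / 15 = 43.2667 ≈ 43.3.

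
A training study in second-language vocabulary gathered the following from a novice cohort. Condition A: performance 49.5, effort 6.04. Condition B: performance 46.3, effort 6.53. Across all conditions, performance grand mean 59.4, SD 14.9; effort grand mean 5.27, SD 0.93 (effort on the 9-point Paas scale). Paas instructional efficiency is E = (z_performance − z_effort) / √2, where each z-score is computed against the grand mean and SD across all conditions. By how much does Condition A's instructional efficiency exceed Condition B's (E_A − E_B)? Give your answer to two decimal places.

Condition A: z_P = (49.5 − 59.4)/14.9 = -0.6644; z_E = (6.04 − 5.27)/0.93 = 0.8280; E_A = (-0.6644 − 0.8280)/√2 = -1.0553.
Condition B: z_P = (46.3 − 59.4)/14.9 = -0.8792; z_E = (6.53 − 5.27)/0.93 = 1.3548; E_B = (-0.8792 − 1.3548)/√2 = -1.5797.
E_A − E_B = -1.0553 − (-1.5797) = 0.5244 ≈ 0.52.

0.52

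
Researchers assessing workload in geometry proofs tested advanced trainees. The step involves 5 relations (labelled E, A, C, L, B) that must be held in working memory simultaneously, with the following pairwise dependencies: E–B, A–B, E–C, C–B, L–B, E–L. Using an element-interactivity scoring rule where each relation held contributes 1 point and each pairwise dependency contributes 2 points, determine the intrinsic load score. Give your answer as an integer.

17

Count of relations held simultaneously: 5.
Count of pairwise dependencies listed: 6.
Element contribution: 5 × 1 = 5.
Interaction contribution: 6 × 2 = 12.
Intrinsic load = 5 + 12 = 17.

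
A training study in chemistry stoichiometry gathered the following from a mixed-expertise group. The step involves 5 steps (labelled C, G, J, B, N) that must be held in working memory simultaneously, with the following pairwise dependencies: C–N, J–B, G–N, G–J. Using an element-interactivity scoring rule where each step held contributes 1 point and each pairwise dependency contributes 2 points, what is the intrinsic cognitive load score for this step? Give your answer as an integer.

Count of steps held simultaneously: 5.
Count of pairwise dependencies listed: 4.
Element contribution: 5 × 1 = 5.
Interaction contribution: 4 × 2 = 8.
Intrinsic load = 5 + 8 = 13.

13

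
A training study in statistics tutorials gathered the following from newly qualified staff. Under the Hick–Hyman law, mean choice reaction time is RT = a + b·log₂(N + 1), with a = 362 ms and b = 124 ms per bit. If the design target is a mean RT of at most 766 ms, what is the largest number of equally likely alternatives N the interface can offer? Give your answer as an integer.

Set 362 + 124·log₂(N + 1) ≤ 766.
log₂(N + 1) ≤ (766 − 362) / 124 = 3.2581.
N + 1 ≤ 2^3.2581 = 9.5672.
N ≤ 8.5672, so the largest integer N is 8.

8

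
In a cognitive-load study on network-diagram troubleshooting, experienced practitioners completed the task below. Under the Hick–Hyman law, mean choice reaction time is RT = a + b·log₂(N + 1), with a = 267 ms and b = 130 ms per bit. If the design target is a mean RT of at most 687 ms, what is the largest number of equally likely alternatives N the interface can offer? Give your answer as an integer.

Set 267 + 130·log₂(N + 1) ≤ 687.
log₂(N + 1) ≤ (687 − 267) / 130 = 3.2308.
N + 1 ≤ 2^3.2308 = 9.3879.
N ≤ 8.3879, so the largest integer N is 8.

8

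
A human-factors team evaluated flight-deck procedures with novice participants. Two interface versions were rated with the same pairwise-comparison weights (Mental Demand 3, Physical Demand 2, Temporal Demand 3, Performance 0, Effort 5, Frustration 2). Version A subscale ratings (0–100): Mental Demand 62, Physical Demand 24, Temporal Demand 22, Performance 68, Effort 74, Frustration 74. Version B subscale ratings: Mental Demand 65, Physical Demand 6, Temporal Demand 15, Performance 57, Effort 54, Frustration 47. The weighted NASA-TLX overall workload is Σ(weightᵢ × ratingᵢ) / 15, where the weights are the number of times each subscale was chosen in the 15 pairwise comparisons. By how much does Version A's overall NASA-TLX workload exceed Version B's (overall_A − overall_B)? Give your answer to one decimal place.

Version A weighted sum = 3·62 + 2·24 + 3·22 + 0·68 + 5·74 + 2·74 = 186 + 48 + 66 + 0 + 370 + 148 = 818; overall_A = 818/15 = 54.5333.
Version B weighted sum = 3·65 + 2·6 + 3·15 + 0·57 + 5·54 + 2·47 = 195 + 12 + 45 + 0 + 270 + 94 = 616; overall_B = 616/15 = 41.0667.
Difference = 54.5333 − 41.0667 = 13.4666 ≈ 13.5.

13.5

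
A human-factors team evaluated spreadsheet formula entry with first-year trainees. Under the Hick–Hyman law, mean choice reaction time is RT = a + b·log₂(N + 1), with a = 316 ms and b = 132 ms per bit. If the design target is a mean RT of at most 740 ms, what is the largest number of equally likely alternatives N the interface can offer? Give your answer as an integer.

Set 316 + 132·log₂(N + 1) ≤ 740.
log₂(N + 1) ≤ (740 − 316) / 132 = 3.2121.
N + 1 ≤ 2^3.2121 = 9.2670.
N ≤ 8.2670, so the largest integer N is 8.

8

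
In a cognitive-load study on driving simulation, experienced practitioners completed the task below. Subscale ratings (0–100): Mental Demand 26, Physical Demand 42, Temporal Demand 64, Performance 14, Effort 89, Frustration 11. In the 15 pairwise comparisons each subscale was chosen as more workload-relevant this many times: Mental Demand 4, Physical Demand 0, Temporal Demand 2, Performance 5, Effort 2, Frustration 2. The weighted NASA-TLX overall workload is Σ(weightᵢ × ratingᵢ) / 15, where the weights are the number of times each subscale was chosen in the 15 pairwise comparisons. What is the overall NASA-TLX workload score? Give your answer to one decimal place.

33.5

The tallies are the weights (they sum to 15).
Weighted sum = 4·26 + 0·42 + 2·64 + 5·14 + 2·89 + 2·11
            = 104 + 0 + 128 + 70 + 178 + 22 = 502.
Overall workload = 502 / 15 = 33.4667 ≈ 33.5.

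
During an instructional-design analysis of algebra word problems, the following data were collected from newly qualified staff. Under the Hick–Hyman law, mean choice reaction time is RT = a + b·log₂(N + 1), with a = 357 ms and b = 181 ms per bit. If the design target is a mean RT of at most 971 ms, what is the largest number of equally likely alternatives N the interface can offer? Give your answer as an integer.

Set 357 + 181·log₂(N + 1) ≤ 971.
log₂(N + 1) ≤ (971 − 357) / 181 = 3.3923.
N + 1 ≤ 2^3.3923 = 10.4999.
N ≤ 9.4999, so the largest integer N is 9.

9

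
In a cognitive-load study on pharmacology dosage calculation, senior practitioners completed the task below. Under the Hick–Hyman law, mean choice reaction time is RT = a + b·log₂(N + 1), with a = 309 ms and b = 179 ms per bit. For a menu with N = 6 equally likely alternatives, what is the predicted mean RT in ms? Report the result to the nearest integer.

log₂(6 + 1) = log₂(7) = 2.8074.
RT = 309 + 179 × 2.8074 = 309 + 502.5246 = 811.5246 ms.
≈ 812 ms.

812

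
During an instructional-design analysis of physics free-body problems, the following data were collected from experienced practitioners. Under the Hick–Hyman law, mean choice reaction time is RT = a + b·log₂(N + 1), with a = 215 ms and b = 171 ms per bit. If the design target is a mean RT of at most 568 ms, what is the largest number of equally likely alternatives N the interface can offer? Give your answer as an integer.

3

Set 215 + 171·log₂(N + 1) ≤ 568.
log₂(N + 1) ≤ (568 − 215) / 171 = 2.0643.
N + 1 ≤ 2^2.0643 = 4.1823.
N ≤ 3.1823, so the largest integer N is 3.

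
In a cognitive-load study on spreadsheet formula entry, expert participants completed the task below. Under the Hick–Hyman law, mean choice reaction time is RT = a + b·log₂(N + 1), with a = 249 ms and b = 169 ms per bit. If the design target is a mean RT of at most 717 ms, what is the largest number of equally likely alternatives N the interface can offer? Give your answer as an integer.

5

Set 249 + 169·log₂(N + 1) ≤ 717.
log₂(N + 1) ≤ (717 − 249) / 169 = 2.7692.
N + 1 ≤ 2^2.7692 = 6.8173.
N ≤ 5.8173, so the largest integer N is 5.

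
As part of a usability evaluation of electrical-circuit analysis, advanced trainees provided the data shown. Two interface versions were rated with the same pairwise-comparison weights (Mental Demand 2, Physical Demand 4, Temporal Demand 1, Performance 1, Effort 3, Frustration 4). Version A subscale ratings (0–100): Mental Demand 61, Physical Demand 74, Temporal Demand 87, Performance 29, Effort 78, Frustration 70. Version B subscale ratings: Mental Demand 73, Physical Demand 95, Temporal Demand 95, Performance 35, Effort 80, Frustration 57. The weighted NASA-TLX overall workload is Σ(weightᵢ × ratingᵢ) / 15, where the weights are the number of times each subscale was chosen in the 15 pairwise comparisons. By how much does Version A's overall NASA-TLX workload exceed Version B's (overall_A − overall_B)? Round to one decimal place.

Version A weighted sum = 2·61 + 4·74 + 1·87 + 1·29 + 3·78 + 4·70 = 122 + 296 + 87 + 29 + 234 + 280 = 1048; overall_A = 1048/15 = 69.8667.
Version B weighted sum = 2·73 + 4·95 + 1·95 + 1·35 + 3·80 + 4·57 = 146 + 380 + 95 + 35 + 240 + 228 = 1124; overall_B = 1124/15 = 74.9333.
Difference = 69.8667 − 74.9333 = -5.0666 ≈ -5.1.

-5.1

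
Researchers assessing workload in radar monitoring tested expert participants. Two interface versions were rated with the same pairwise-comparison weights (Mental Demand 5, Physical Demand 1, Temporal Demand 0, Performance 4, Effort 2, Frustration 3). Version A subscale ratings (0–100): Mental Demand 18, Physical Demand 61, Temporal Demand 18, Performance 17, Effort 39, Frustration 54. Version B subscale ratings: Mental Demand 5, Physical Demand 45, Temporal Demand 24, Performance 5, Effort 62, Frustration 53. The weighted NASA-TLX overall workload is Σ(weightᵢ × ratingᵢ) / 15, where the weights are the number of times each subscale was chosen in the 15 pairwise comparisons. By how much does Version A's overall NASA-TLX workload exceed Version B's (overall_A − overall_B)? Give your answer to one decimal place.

5.7

Version A weighted sum = 5·18 + 1·61 + 0·18 + 4·17 + 2·39 + 3·54 = 90 + 61 + 0 + 68 + 78 + 162 = 459; overall_A = 459/15 = 30.6000.
Version B weighted sum = 5·5 + 1·45 + 0·24 + 4·5 + 2·62 + 3·53 = 25 + 45 + 0 + 20 + 124 + 159 = 373; overall_B = 373/15 = 24.8667.
Difference = 30.6000 − 24.8667 = 5.7333 ≈ 5.7.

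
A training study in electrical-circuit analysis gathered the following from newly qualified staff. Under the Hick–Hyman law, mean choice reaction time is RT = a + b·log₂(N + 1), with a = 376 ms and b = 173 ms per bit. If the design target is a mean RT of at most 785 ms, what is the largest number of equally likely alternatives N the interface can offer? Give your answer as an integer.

Set 376 + 173·log₂(N + 1) ≤ 785.
log₂(N + 1) ≤ (785 − 376) / 173 = 2.3642.
N + 1 ≤ 2^2.3642 = 5.1487.
N ≤ 4.1487, so the largest integer N is 4.

4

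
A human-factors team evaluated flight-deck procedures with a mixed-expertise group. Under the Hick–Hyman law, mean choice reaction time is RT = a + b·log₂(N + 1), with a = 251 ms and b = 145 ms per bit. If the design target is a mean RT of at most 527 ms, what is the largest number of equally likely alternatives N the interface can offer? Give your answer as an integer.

2

Set 251 + 145·log₂(N + 1) ≤ 527.
log₂(N + 1) ≤ (527 − 251) / 145 = 1.9034.
N + 1 ≤ 2^1.9034 = 3.7409.
N ≤ 2.7409, so the largest integer N is 2.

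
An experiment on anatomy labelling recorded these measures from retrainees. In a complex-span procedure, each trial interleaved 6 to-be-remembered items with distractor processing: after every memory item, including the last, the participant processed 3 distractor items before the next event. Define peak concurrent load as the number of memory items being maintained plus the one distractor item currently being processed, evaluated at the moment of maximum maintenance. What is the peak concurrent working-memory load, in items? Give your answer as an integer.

Maintenance is greatest during the distractor(s) after memory item 6: all 6 memory items are being held.
One distractor item is concurrently being processed.
Peak concurrent load = 6 + 1 = 7 items.

7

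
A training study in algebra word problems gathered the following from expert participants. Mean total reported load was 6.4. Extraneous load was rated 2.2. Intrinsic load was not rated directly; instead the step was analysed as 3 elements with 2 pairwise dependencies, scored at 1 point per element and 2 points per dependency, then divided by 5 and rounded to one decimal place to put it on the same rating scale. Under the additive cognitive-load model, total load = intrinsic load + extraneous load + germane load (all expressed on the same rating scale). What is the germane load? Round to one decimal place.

Intrinsic (element-interactivity): (3 × 1 + 2 × 2) / 5 = 7 / 5 = 1.4000 → 1.4.
germane load = total − intrinsic − extraneous
             = 6.4 − 1.4 − 2.2 = 2.8.

2.8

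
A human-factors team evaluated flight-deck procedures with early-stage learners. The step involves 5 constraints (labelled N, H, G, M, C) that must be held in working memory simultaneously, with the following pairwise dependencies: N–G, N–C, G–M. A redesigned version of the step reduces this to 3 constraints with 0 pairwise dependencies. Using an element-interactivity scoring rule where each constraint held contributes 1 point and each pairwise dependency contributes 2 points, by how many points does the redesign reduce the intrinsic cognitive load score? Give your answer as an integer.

8

Original: 5 × 1 + 3 × 2 = 5 + 6 = 11.
Redesigned: 3 × 1 + 0 × 2 = 3 + 0 = 3.
Reduction = 11 − 3 = 8.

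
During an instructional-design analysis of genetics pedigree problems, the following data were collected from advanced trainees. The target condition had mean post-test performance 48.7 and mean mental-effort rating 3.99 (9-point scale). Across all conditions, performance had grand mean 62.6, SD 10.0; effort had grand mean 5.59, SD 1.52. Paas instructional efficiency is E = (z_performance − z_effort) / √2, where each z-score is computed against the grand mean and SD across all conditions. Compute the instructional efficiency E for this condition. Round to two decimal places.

-0.24

z_performance = (48.7 − 62.6) / 10.0 = -13.9000 / 10.0 = -1.3900.
z_effort = (3.99 − 5.59) / 1.52 = -1.6000 / 1.52 = -1.0526.
z_P − z_E = -1.3900 − (-1.0526) = -0.3374.
E = -0.3374 / √2 = -0.3374 / 1.41421 = -0.2386 ≈ -0.24.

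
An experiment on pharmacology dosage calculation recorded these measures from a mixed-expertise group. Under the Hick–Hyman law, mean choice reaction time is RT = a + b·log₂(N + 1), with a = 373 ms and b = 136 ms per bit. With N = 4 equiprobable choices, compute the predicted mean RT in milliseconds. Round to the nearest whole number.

log₂(4 + 1) = log₂(5) = 2.3219.
RT = 373 + 136 × 2.3219 = 373 + 315.7784 = 688.7784 ms.
≈ 689 ms.

689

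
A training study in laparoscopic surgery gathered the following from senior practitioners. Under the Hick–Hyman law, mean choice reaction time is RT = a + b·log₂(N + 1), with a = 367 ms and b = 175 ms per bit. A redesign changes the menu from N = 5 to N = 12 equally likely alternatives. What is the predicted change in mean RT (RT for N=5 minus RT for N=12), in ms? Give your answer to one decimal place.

RT(5) = 367 + 175·log₂(6) = 367 + 175·2.5850 = 819.3750 ms.
RT(12) = 367 + 175·log₂(13) = 367 + 175·3.7004 = 1014.5700 ms.
Difference = 819.3750 − 1014.5700 = -195.1950 ≈ -195.2 ms.

-195.2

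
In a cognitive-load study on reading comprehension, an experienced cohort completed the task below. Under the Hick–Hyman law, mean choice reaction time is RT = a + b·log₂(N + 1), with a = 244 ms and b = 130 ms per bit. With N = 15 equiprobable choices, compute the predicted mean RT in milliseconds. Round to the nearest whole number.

764

log₂(15 + 1) = log₂(16) = 4.0000.
RT = 244 + 130 × 4.0000 = 244 + 520.0000 = 764.0000 ms.
≈ 764 ms.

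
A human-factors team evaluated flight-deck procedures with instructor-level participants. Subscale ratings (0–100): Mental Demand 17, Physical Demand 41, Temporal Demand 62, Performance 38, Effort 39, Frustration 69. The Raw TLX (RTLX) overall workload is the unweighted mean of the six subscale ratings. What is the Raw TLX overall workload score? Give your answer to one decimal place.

44.3

Sum of ratings = 17 + 41 + 62 + 38 + 39 + 69 = 266.
RTLX = 266 / 6 = 44.3333 ≈ 44.3.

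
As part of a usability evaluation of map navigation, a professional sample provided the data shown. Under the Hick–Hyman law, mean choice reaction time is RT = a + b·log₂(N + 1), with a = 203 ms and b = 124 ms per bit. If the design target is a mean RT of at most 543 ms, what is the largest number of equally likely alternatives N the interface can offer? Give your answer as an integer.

Set 203 + 124·log₂(N + 1) ≤ 543.
log₂(N + 1) ≤ (543 − 203) / 124 = 2.7419.
N + 1 ≤ 2^2.7419 = 6.6895.
N ≤ 5.6895, so the largest integer N is 5.

5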